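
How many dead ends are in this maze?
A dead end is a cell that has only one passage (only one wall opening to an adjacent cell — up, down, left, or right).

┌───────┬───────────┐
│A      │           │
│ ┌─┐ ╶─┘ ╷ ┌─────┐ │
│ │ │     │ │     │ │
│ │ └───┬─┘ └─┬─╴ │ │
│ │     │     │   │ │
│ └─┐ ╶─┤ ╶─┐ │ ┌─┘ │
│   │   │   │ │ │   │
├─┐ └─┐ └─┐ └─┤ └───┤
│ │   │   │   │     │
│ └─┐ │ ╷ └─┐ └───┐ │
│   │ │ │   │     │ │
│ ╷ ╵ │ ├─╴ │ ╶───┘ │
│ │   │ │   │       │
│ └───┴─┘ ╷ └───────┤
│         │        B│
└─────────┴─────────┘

Checking each cell for number of passages:

Dead ends found at positions:
  (0, 3)
  (1, 1)
  (1, 6)
  (2, 3)
  (3, 6)
  (3, 8)
  (4, 0)
  (5, 8)
  (6, 3)
  (7, 9)
Total dead ends: 10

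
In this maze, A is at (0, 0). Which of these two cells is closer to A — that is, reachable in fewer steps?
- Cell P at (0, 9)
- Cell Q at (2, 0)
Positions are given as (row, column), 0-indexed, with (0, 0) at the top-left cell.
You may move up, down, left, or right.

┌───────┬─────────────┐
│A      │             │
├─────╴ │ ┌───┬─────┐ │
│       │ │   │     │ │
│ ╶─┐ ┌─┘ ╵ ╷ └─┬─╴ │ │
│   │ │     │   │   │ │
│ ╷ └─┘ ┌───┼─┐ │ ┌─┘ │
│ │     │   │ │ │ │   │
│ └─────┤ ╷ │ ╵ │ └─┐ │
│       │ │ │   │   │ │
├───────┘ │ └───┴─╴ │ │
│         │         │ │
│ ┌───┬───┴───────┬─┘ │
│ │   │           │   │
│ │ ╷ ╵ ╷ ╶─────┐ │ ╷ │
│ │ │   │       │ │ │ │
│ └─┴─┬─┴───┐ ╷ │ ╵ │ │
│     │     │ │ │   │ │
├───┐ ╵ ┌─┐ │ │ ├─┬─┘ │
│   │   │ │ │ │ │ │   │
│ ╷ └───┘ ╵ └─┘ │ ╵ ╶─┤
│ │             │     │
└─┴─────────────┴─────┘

Shortest path A → P at (0, 9): 21 steps
Shortest path A → Q at (2, 0): 8 steps

Q is closer (8 steps vs 21 steps).

Path to P:

┌───────┬─────────────┐
│A → → ↓│↱ → → → → P  │
├─────╴ │ ┌───┬─────┐ │
│↓ ← ← ↲│↑│   │     │ │
│ ╶─┐ ┌─┘ ╵ ╷ └─┬─╴ │ │
│↳ ↓│ │↱ ↑  │   │   │ │
│ ╷ └─┘ ┌───┼─┐ │ ┌─┘ │
│ │↳ → ↑│   │ │ │ │   │
│ └─────┤ ╷ │ ╵ │ └─┐ │
│       │ │ │   │   │ │
├───────┘ │ └───┴─╴ │ │
│         │         │ │
│ ┌───┬───┴───────┬─┘ │
│ │   │           │   │
│ │ ╷ ╵ ╷ ╶─────┐ │ ╷ │
│ │ │   │       │ │ │ │
│ └─┴─┬─┴───┐ ╷ │ ╵ │ │
│     │     │ │ │   │ │
├───┐ ╵ ┌─┐ │ │ ├─┬─┘ │
│   │   │ │ │ │ │ │   │
│ ╷ └───┘ ╵ └─┘ │ ╵ ╶─┤
│ │             │     │
└─┴─────────────┴─────┘

Path to Q:

┌───────┬─────────────┐
│A → → ↓│             │
├─────╴ │ ┌───┬─────┐ │
│↓ ← ← ↲│ │   │     │ │
│ ╶─┐ ┌─┘ ╵ ╷ └─┬─╴ │ │
│Q  │ │     │   │   │ │
│ ╷ └─┘ ┌───┼─┐ │ ┌─┘ │
│ │     │   │ │ │ │   │
│ └─────┤ ╷ │ ╵ │ └─┐ │
│       │ │ │   │   │ │
├───────┘ │ └───┴─╴ │ │
│         │         │ │
│ ┌───┬───┴───────┬─┘ │
│ │   │           │   │
│ │ ╷ ╵ ╷ ╶─────┐ │ ╷ │
│ │ │   │       │ │ │ │
│ └─┴─┬─┴───┐ ╷ │ ╵ │ │
│     │     │ │ │   │ │
├───┐ ╵ ┌─┐ │ │ ├─┬─┘ │
│   │   │ │ │ │ │ │   │
│ ╷ └───┘ ╵ └─┘ │ ╵ ╶─┤
│ │             │     │
└─┴─────────────┴─────┘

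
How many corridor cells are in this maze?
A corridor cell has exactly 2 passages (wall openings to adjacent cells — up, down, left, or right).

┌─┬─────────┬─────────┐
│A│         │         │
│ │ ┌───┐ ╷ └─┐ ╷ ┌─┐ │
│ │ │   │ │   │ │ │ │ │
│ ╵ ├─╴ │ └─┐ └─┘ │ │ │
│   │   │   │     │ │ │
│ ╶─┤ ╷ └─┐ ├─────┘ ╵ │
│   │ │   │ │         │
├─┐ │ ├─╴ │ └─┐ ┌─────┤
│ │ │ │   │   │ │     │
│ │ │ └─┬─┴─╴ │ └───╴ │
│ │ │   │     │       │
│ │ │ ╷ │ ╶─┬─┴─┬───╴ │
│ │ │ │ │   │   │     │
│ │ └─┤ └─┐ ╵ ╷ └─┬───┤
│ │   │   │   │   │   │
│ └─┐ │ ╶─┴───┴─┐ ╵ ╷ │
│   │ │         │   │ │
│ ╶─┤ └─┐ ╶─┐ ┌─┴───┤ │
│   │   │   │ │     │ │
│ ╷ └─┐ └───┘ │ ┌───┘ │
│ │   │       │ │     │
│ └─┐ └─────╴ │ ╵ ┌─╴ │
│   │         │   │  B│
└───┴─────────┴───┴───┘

Counting cells with exactly 2 passages:
Total corridor cells: 98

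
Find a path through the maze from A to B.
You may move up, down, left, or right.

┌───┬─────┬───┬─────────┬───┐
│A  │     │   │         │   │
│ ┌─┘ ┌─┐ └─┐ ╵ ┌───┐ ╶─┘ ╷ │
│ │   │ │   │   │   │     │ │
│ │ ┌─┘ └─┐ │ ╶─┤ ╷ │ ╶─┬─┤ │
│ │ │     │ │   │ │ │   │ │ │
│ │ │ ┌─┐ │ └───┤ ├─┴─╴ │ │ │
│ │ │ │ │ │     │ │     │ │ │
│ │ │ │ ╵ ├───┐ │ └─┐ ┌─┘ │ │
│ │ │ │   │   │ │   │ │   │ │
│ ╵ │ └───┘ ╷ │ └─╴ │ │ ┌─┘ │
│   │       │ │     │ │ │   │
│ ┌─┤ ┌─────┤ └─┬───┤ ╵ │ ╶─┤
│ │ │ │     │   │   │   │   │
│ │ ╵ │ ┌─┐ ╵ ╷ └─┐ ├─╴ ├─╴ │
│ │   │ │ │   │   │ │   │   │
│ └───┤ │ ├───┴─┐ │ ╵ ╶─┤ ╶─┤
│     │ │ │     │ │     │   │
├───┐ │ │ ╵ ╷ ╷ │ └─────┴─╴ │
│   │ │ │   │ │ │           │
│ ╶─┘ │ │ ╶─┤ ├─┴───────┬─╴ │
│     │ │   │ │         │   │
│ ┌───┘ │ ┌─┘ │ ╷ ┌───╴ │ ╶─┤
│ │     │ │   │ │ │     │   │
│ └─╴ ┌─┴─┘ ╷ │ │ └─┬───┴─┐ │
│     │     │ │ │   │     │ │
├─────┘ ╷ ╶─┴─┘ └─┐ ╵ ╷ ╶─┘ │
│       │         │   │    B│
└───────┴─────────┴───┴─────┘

Finding the shortest path through the maze:
Path length: 46 steps
Directions: down → down → down → down → down → down → down → down → right → right → down → down → left → left → down → down → right → right → up → right → up → up → up → up → up → right → right → down → right → up → right → down → right → down → down → right → right → right → right → right → down → left → down → right → down → down

Solution:

┌───┬─────┬───┬─────────┬───┐
│A  │     │   │         │   │
│ ┌─┘ ┌─┐ └─┐ ╵ ┌───┐ ╶─┘ ╷ │
│↓│   │ │   │   │   │     │ │
│ │ ┌─┘ └─┐ │ ╶─┤ ╷ │ ╶─┬─┤ │
│↓│ │     │ │   │ │ │   │ │ │
│ │ │ ┌─┐ │ └───┤ ├─┴─╴ │ │ │
│↓│ │ │ │ │     │ │     │ │ │
│ │ │ │ ╵ ├───┐ │ └─┐ ┌─┘ │ │
│↓│ │ │   │   │ │   │ │   │ │
│ ╵ │ └───┘ ╷ │ └─╴ │ │ ┌─┘ │
│↓  │       │ │     │ │ │   │
│ ┌─┤ ┌─────┤ └─┬───┤ ╵ │ ╶─┤
│↓│ │ │↱ → ↓│↱ ↓│   │   │   │
│ │ ╵ │ ┌─┐ ╵ ╷ └─┐ ├─╴ ├─╴ │
│↓│   │↑│ │↳ ↑│↳ ↓│ │   │   │
│ └───┤ │ ├───┴─┐ │ ╵ ╶─┤ ╶─┤
│↳ → ↓│↑│ │     │↓│     │   │
├───┐ │ │ ╵ ╷ ╷ │ └─────┴─╴ │
│   │↓│↑│   │ │ │↳ → → → → ↓│
│ ╶─┘ │ │ ╶─┤ ├─┴───────┬─╴ │
│↓ ← ↲│↑│   │ │         │↓ ↲│
│ ┌───┘ │ ┌─┘ │ ╷ ┌───╴ │ ╶─┤
│↓│  ↱ ↑│ │   │ │ │     │↳ ↓│
│ └─╴ ┌─┴─┘ ╷ │ │ └─┬───┴─┐ │
│↳ → ↑│     │ │ │   │     │↓│
├─────┘ ╷ ╶─┴─┘ └─┐ ╵ ╷ ╶─┘ │
│       │         │   │    B│
└───────┴─────────┴───┴─────┘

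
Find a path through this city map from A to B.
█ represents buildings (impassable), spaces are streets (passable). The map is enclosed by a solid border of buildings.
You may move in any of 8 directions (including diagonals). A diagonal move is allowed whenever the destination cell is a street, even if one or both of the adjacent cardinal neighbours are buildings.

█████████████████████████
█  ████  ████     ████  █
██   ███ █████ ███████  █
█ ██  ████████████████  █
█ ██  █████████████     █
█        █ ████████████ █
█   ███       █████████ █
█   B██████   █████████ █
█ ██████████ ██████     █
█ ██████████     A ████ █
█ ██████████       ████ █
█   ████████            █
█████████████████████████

Finding the shortest path from A to B:
Movement: 8-directional
Path length: 15 steps
Directions: left → left → left → left → up-left → up-left → up-left → left → left → left → up-left → left → left → down-left → down-right

Solution:

█████████████████████████
█  ████  ████     ████  █
██   ███ █████ ███████  █
█ ██  ████████████████  █
█ ██  █████████████     █
█   ↙←←  █ ████████████ █
█  ↘███↖←←←   █████████ █
█   B██████↖  █████████ █
█ ██████████↖██████     █
█ ██████████ ↖←←←A ████ █
█ ██████████       ████ █
█   ████████            █
█████████████████████████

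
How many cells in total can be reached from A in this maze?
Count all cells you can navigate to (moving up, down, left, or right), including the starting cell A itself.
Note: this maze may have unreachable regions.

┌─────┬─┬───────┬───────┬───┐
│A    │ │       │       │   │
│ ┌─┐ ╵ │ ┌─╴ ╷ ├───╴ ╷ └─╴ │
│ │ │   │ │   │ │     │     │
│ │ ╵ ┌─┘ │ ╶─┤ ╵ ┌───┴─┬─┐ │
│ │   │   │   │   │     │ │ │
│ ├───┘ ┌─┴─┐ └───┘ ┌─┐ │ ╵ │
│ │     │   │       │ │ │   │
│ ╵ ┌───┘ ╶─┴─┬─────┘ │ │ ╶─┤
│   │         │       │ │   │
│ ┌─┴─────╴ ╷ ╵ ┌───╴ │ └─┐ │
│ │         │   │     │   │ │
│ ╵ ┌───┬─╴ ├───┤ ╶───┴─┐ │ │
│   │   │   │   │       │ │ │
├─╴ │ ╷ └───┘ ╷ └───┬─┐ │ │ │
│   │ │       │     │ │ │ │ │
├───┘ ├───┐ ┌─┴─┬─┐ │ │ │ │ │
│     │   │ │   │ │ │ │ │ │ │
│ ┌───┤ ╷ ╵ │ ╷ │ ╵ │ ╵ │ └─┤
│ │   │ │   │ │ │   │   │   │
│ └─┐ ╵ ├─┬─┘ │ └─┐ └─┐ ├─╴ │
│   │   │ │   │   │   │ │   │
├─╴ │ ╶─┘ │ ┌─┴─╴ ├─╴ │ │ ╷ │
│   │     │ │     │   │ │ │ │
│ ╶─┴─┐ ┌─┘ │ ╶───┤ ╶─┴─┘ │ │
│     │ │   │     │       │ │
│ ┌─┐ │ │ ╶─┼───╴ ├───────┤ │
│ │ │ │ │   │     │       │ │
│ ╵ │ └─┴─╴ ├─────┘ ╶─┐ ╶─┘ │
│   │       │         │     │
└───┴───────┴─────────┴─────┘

Using BFS/flood-fill to find all reachable cells from A:
Maze size: 15 × 14 = 210 total cells
All cells are reachable — the maze is fully connected.
Reachable cells: 210

Reachable region (· marks reachable cells):

┌─────┬─┬───────┬───────┬───┐
│A · ·│·│· · · ·│· · · ·│· ·│
│ ┌─┐ ╵ │ ┌─╴ ╷ ├───╴ ╷ └─╴ │
│·│·│· ·│·│· ·│·│· · ·│· · ·│
│ │ ╵ ┌─┘ │ ╶─┤ ╵ ┌───┴─┬─┐ │
│·│· ·│· ·│· ·│· ·│· · ·│·│·│
│ ├───┘ ┌─┴─┐ └───┘ ┌─┐ │ ╵ │
│·│· · ·│· ·│· · · ·│·│·│· ·│
│ ╵ ┌───┘ ╶─┴─┬─────┘ │ │ ╶─┤
│· ·│· · · · ·│· · · ·│·│· ·│
│ ┌─┴─────╴ ╷ ╵ ┌───╴ │ └─┐ │
│·│· · · · ·│· ·│· · ·│· ·│·│
│ ╵ ┌───┬─╴ ├───┤ ╶───┴─┐ │ │
│· ·│· ·│· ·│· ·│· · · ·│·│·│
├─╴ │ ╷ └───┘ ╷ └───┬─┐ │ │ │
│· ·│·│· · · ·│· · ·│·│·│·│·│
├───┘ ├───┐ ┌─┴─┬─┐ │ │ │ │ │
│· · ·│· ·│·│· ·│·│·│·│·│·│·│
│ ┌───┤ ╷ ╵ │ ╷ │ ╵ │ ╵ │ └─┤
│·│· ·│·│· ·│·│·│· ·│· ·│· ·│
│ └─┐ ╵ ├─┬─┘ │ └─┐ └─┐ ├─╴ │
│· ·│· ·│·│· ·│· ·│· ·│·│· ·│
├─╴ │ ╶─┘ │ ┌─┴─╴ ├─╴ │ │ ╷ │
│· ·│· · ·│·│· · ·│· ·│·│·│·│
│ ╶─┴─┐ ┌─┘ │ ╶───┤ ╶─┴─┘ │ │
│· · ·│·│· ·│· · ·│· · · ·│·│
│ ┌─┐ │ │ ╶─┼───╴ ├───────┤ │
│·│·│·│·│· ·│· · ·│· · · ·│·│
│ ╵ │ └─┴─╴ ├─────┘ ╶─┐ ╶─┘ │
│· ·│· · · ·│· · · · ·│· · ·│
└───┴───────┴─────────┴─────┘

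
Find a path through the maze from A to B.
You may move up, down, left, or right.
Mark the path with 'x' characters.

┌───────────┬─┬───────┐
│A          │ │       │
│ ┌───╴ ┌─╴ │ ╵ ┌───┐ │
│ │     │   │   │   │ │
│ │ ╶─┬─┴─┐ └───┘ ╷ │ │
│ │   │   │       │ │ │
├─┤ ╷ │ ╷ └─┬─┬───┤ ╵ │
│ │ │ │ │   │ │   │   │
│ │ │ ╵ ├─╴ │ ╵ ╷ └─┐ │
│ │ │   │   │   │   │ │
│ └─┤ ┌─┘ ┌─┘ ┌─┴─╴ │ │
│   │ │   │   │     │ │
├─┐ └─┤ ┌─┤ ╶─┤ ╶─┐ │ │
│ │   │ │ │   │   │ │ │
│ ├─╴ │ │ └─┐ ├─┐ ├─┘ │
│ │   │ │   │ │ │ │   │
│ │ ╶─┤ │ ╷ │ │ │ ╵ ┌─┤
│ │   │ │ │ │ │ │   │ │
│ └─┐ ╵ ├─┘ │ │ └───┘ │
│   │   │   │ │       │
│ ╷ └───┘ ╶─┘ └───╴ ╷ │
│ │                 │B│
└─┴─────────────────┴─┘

Finding the shortest path through the maze:
Path length: 48 steps
Directions: right → right → right → right → right → down → down → right → right → right → up → right → down → down → right → down → down → down → down → left → down → left → up → up → left → up → right → right → up → left → up → left → down → left → down → left → down → right → down → down → down → down → right → right → right → up → right → down

Solution:

┌───────────┬─┬───────┐
│A x x x x x│ │       │
│ ┌───╴ ┌─╴ │ ╵ ┌───┐ │
│ │     │  x│   │x x│ │
│ │ ╶─┬─┴─┐ └───┘ ╷ │ │
│ │   │   │x x x x│x│ │
├─┤ ╷ │ ╷ └─┬─┬───┤ ╵ │
│ │ │ │ │   │ │x x│x x│
│ │ │ ╵ ├─╴ │ ╵ ╷ └─┐ │
│ │ │   │   │x x│x x│x│
│ └─┤ ┌─┘ ┌─┘ ┌─┴─╴ │ │
│   │ │   │x x│x x x│x│
├─┐ └─┤ ┌─┤ ╶─┤ ╶─┐ │ │
│ │   │ │ │x x│x x│ │x│
│ ├─╴ │ │ └─┐ ├─┐ ├─┘ │
│ │   │ │   │x│ │x│x x│
│ │ ╶─┤ │ ╷ │ │ │ ╵ ┌─┤
│ │   │ │ │ │x│ │x x│ │
│ └─┐ ╵ ├─┘ │ │ └───┘ │
│   │   │   │x│    x x│
│ ╷ └───┘ ╶─┘ └───╴ ╷ │
│ │          x x x x│B│
└─┴─────────────────┴─┘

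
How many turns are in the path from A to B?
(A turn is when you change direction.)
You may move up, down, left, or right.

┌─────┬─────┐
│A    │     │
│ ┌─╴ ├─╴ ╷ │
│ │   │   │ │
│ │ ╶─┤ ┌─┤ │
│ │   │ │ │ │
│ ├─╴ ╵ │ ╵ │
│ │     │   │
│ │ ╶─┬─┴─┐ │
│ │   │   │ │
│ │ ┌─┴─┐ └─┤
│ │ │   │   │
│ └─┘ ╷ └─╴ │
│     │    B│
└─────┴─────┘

Directions: down, down, down, down, down, down, right, right, up, right, down, right, right
Number of turns: 5

Solution:

┌─────┬─────┐
│A    │     │
│ ┌─╴ ├─╴ ╷ │
│↓│   │   │ │
│ │ ╶─┤ ┌─┤ │
│↓│   │ │ │ │
│ ├─╴ ╵ │ ╵ │
│↓│     │   │
│ │ ╶─┬─┴─┐ │
│↓│   │   │ │
│ │ ┌─┴─┐ └─┤
│↓│ │↱ ↓│   │
│ └─┘ ╷ └─╴ │
│↳ → ↑│↳ → B│
└─────┴─────┘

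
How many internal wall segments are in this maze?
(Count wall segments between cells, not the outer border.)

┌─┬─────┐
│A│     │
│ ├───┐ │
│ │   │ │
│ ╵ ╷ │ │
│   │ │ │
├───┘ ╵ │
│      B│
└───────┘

Counting internal wall segments:
Total internal walls: 9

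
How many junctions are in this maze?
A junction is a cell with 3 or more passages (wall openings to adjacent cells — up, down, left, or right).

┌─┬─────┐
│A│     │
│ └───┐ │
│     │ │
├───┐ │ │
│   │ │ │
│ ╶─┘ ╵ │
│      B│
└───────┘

Checking each cell for number of passages:

Junctions found (3+ passages):
  (3, 2): 3 passages
Total junctions: 1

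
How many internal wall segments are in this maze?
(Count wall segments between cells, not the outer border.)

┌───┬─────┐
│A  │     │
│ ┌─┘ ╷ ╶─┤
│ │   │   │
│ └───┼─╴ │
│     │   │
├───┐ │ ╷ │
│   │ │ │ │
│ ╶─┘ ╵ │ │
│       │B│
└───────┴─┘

Counting internal wall segments:
Total internal walls: 16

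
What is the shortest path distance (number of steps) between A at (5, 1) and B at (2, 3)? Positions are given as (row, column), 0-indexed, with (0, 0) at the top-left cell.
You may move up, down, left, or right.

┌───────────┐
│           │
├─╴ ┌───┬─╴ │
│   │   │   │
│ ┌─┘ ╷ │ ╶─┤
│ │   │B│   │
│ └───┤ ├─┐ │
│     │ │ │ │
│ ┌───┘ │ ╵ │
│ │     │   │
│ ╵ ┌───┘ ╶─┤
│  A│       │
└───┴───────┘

Finding path from (5, 1) to (2, 3):
Path: (5,1) → (4,1) → (4,2) → (4,3) → (3,3) → (2,3)
Distance: 5 steps

Solution:

┌───────────┐
│           │
├─╴ ┌───┬─╴ │
│   │   │   │
│ ┌─┘ ╷ │ ╶─┤
│ │   │B│   │
│ └───┤ ├─┐ │
│     │↑│ │ │
│ ┌───┘ │ ╵ │
│ │↱ → ↑│   │
│ ╵ ┌───┘ ╶─┤
│  A│       │
└───┴───────┘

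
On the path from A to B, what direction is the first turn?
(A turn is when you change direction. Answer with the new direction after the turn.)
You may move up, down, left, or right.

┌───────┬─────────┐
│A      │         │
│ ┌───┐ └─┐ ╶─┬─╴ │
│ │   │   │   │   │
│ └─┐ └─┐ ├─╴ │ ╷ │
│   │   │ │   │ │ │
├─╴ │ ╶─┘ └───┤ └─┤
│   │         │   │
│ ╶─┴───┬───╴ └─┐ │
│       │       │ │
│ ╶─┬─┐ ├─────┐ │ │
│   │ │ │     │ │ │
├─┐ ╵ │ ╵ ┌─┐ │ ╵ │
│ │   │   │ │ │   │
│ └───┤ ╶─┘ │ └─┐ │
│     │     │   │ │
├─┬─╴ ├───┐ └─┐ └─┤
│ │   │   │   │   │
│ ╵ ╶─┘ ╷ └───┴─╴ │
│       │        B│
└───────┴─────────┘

Directions: down, down, right, down, left, down, right, right, right, down, down, right, up, right, right, down, down, right, down, right, down
First turn direction: right

Solution:

┌───────┬─────────┐
│A      │         │
│ ┌───┐ └─┐ ╶─┬─╴ │
│↓│   │   │   │   │
│ └─┐ └─┐ ├─╴ │ ╷ │
│↳ ↓│   │ │   │ │ │
├─╴ │ ╶─┘ └───┤ └─┤
│↓ ↲│         │   │
│ ╶─┴───┬───╴ └─┐ │
│↳ → → ↓│       │ │
│ ╶─┬─┐ ├─────┐ │ │
│   │ │↓│↱ → ↓│ │ │
├─┐ ╵ │ ╵ ┌─┐ │ ╵ │
│ │   │↳ ↑│ │↓│   │
│ └───┤ ╶─┘ │ └─┐ │
│     │     │↳ ↓│ │
├─┬─╴ ├───┐ └─┐ └─┤
│ │   │   │   │↳ ↓│
│ ╵ ╶─┘ ╷ └───┴─╴ │
│       │        B│
└───────┴─────────┘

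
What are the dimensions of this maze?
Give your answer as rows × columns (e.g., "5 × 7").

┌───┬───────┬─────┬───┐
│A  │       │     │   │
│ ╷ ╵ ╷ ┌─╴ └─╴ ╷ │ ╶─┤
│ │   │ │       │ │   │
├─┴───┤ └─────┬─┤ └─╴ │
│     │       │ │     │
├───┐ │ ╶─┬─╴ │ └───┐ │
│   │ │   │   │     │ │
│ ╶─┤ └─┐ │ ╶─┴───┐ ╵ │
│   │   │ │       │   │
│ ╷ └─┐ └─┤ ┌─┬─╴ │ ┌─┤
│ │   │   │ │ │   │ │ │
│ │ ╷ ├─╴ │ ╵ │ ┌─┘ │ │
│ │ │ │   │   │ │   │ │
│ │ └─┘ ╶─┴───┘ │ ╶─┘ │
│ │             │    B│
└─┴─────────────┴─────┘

Counting the maze dimensions:
Rows (vertical): 8
Columns (horizontal): 11
Dimensions: 8 × 11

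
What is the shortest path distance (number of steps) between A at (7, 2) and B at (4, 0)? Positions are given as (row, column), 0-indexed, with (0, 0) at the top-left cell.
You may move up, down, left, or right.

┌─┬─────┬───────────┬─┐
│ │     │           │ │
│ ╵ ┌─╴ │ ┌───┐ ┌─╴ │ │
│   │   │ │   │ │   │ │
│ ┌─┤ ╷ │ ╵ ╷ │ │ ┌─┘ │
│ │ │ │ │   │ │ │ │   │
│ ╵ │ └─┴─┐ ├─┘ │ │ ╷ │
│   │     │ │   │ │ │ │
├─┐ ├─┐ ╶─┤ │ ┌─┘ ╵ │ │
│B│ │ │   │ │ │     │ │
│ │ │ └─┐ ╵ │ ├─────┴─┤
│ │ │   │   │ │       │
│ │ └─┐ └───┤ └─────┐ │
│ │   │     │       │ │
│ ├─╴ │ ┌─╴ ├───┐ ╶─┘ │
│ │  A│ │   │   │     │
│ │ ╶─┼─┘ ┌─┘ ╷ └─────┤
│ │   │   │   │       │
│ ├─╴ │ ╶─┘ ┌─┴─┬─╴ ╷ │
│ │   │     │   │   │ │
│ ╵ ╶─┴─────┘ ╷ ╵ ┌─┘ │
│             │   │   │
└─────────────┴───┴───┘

Finding path from (7, 2) to (4, 0):
Path: (7,2) → (7,1) → (8,1) → (8,2) → (9,2) → (9,1) → (10,1) → (10,0) → (9,0) → (8,0) → (7,0) → (6,0) → (5,0) → (4,0)
Distance: 13 steps

Solution:

┌─┬─────┬───────────┬─┐
│ │     │           │ │
│ ╵ ┌─╴ │ ┌───┐ ┌─╴ │ │
│   │   │ │   │ │   │ │
│ ┌─┤ ╷ │ ╵ ╷ │ │ ┌─┘ │
│ │ │ │ │   │ │ │ │   │
│ ╵ │ └─┴─┐ ├─┘ │ │ ╷ │
│   │     │ │   │ │ │ │
├─┐ ├─┐ ╶─┤ │ ┌─┘ ╵ │ │
│B│ │ │   │ │ │     │ │
│ │ │ └─┐ ╵ │ ├─────┴─┤
│↑│ │   │   │ │       │
│ │ └─┐ └───┤ └─────┐ │
│↑│   │     │       │ │
│ ├─╴ │ ┌─╴ ├───┐ ╶─┘ │
│↑│↓ A│ │   │   │     │
│ │ ╶─┼─┘ ┌─┘ ╷ └─────┤
│↑│↳ ↓│   │   │       │
│ ├─╴ │ ╶─┘ ┌─┴─┬─╴ ╷ │
│↑│↓ ↲│     │   │   │ │
│ ╵ ╶─┴─────┘ ╷ ╵ ┌─┘ │
│↑ ↲          │   │   │
└─────────────┴───┴───┘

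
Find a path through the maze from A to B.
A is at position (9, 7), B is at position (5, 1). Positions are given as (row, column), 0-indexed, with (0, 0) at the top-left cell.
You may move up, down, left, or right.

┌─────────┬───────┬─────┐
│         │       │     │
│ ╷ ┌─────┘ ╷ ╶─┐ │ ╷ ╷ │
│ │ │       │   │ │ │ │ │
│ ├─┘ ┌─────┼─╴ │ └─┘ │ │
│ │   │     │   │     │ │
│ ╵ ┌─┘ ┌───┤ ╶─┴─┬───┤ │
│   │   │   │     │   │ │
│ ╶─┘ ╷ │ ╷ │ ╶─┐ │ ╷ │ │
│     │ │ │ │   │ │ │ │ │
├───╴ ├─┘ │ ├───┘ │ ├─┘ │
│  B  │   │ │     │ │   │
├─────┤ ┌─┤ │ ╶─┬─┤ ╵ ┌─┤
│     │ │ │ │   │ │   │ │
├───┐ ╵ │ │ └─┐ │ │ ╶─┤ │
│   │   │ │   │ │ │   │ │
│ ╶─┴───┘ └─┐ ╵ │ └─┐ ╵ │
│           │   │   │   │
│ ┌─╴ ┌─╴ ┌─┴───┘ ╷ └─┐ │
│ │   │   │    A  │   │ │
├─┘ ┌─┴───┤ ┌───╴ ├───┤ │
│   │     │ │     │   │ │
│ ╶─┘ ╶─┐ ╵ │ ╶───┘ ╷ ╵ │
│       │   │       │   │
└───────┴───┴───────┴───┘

Finding the shortest path from (9, 7) to (5, 1):
Path length: 50 steps
Directions: right → down → left → left → down → right → right → right → up → right → down → right → up → up → up → left → up → left → up → right → up → right → up → up → up → up → up → left → down → down → left → left → up → up → left → left → left → down → left → left → left → down → left → down → left → down → right → right → down → left

Solution:

┌─────────┬───────┬─────┐
│         │↓ ← ← ↰│  ↓ ↰│
│ ╷ ┌─────┘ ╷ ╶─┐ │ ╷ ╷ │
│ │ │↓ ← ← ↲│   │↑│ │↓│↑│
│ ├─┘ ┌─────┼─╴ │ └─┘ │ │
│ │↓ ↲│     │   │↑ ← ↲│↑│
│ ╵ ┌─┘ ┌───┤ ╶─┴─┬───┤ │
│↓ ↲│   │   │     │   │↑│
│ ╶─┘ ╷ │ ╷ │ ╶─┐ │ ╷ │ │
│↳ → ↓│ │ │ │   │ │ │ │↑│
├───╴ ├─┘ │ ├───┘ │ ├─┘ │
│  B ↲│   │ │     │ │↱ ↑│
├─────┤ ┌─┤ │ ╶─┬─┤ ╵ ┌─┤
│     │ │ │ │   │ │↱ ↑│ │
├───┐ ╵ │ │ └─┐ │ │ ╶─┤ │
│   │   │ │   │ │ │↑ ↰│ │
│ ╶─┴───┘ └─┐ ╵ │ └─┐ ╵ │
│           │   │   │↑ ↰│
│ ┌─╴ ┌─╴ ┌─┴───┘ ╷ └─┐ │
│ │   │   │    A ↓│   │↑│
├─┘ ┌─┴───┤ ┌───╴ ├───┤ │
│   │     │ │↓ ← ↲│↱ ↓│↑│
│ ╶─┘ ╶─┐ ╵ │ ╶───┘ ╷ ╵ │
│       │   │↳ → → ↑│↳ ↑│
└───────┴───┴───────┴───┘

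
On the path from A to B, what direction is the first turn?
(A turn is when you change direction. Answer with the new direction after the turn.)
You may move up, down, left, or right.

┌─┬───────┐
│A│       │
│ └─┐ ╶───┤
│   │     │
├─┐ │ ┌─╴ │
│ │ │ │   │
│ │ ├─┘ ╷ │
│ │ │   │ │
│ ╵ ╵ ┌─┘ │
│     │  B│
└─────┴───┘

Directions: down, right, down, down, down, right, up, right, up, right, down, down
First turn direction: right

Solution:

┌─┬───────┐
│A│       │
│ └─┐ ╶───┤
│↳ ↓│     │
├─┐ │ ┌─╴ │
│ │↓│ │↱ ↓│
│ │ ├─┘ ╷ │
│ │↓│↱ ↑│↓│
│ ╵ ╵ ┌─┘ │
│  ↳ ↑│  B│
└─────┴───┘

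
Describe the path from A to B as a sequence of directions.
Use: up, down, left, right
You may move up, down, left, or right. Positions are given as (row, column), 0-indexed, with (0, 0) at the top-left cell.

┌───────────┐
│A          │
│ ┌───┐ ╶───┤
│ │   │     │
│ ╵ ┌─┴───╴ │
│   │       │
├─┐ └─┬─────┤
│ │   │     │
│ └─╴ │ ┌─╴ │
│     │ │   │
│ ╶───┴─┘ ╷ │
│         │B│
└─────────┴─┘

Finding the path and converting it to directions:
Path through cells: (0,0) → (1,0) → (2,0) → (2,1) → (3,1) → (3,2) → (4,2) → (4,1) → (4,0) → (5,0) → (5,1) → (5,2) → (5,3) → (5,4) → (4,4) → (4,5) → (5,5)
Directions: down, down, right, down, right, down, left, left, down, right, right, right, right, up, right, down

Solution:

┌───────────┐
│A          │
│ ┌───┐ ╶───┤
│↓│   │     │
│ ╵ ┌─┴───╴ │
│↳ ↓│       │
├─┐ └─┬─────┤
│ │↳ ↓│     │
│ └─╴ │ ┌─╴ │
│↓ ← ↲│ │↱ ↓│
│ ╶───┴─┘ ╷ │
│↳ → → → ↑│B│
└─────────┴─┘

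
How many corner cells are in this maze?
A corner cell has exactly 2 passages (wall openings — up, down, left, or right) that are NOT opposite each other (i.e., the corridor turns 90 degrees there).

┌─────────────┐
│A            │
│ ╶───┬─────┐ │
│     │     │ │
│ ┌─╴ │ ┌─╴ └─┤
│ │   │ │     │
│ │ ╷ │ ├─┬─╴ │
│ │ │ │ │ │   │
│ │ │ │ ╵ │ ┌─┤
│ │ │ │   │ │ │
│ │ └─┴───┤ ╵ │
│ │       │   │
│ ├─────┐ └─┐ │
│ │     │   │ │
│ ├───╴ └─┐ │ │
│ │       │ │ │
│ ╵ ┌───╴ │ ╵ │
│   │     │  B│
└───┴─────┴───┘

Counting corner cells (2 non-opposite passages):
Total corners: 24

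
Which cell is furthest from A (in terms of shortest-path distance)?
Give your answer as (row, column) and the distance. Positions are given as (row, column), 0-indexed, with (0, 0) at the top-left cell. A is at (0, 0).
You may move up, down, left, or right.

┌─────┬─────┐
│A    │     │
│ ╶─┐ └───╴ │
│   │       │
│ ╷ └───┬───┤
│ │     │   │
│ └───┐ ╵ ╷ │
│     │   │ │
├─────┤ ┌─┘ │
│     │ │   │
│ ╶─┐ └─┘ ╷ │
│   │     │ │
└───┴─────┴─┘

Computing BFS distances from A to all cells:
Furthest cell: (5, 1)
Distance: 20 steps

Path from A to the furthest cell:

┌─────┬─────┐
│A    │     │
│ ╶─┐ └───╴ │
│↳ ↓│       │
│ ╷ └───┬───┤
│ │↳ → ↓│↱ ↓│
│ └───┐ ╵ ╷ │
│     │↳ ↑│↓│
├─────┤ ┌─┘ │
│↓ ← ↰│ │↓ ↲│
│ ╶─┐ └─┘ ╷ │
│↳ B│↑ ← ↲│ │
└───┴─────┴─┘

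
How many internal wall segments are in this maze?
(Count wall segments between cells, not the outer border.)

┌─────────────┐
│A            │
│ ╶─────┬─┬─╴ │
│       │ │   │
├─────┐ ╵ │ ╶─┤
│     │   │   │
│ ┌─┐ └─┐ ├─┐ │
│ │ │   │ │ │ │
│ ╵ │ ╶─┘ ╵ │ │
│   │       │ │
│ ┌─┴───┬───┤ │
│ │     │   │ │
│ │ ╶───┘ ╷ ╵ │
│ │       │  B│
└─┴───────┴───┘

Counting internal wall segments:
Total internal walls: 36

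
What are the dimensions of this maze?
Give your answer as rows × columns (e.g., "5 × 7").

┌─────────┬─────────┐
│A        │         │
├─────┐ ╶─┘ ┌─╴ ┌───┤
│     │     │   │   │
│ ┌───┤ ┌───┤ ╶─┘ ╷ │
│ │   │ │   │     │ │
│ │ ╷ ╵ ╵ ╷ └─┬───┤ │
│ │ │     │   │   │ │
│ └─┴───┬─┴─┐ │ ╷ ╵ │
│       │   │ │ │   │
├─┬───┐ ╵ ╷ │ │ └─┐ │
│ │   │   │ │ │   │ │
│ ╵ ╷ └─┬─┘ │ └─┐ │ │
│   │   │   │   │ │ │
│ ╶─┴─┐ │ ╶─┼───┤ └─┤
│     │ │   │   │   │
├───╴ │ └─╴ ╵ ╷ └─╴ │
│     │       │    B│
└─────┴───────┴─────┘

Counting the maze dimensions:
Rows (vertical): 9
Columns (horizontal): 10
Dimensions: 9 × 10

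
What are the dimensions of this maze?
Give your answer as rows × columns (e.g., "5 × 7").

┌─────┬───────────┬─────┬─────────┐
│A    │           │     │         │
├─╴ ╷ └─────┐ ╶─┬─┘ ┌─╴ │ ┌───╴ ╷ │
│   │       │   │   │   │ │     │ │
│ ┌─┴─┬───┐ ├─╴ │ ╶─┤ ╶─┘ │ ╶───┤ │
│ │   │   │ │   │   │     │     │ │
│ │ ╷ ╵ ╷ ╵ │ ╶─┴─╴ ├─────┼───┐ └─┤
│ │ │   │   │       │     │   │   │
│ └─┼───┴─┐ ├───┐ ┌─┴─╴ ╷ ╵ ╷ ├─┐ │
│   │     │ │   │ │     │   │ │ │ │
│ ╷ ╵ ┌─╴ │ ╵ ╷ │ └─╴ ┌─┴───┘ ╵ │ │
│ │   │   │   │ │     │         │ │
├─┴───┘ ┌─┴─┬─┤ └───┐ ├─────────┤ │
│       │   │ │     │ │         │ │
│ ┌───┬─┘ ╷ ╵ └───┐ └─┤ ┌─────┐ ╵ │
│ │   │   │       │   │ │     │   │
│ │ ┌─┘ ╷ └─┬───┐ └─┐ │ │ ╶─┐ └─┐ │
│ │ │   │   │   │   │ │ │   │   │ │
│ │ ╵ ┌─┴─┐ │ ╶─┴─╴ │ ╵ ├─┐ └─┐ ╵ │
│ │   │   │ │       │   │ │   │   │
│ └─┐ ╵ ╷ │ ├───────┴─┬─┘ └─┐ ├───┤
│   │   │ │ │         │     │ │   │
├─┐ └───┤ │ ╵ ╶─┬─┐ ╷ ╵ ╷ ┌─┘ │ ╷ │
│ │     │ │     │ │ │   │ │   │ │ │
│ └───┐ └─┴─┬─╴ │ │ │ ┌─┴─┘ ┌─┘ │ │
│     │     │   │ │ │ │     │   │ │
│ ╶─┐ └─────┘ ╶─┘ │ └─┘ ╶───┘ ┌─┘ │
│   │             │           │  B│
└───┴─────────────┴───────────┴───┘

Counting the maze dimensions:
Rows (vertical): 14
Columns (horizontal): 17
Dimensions: 14 × 17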